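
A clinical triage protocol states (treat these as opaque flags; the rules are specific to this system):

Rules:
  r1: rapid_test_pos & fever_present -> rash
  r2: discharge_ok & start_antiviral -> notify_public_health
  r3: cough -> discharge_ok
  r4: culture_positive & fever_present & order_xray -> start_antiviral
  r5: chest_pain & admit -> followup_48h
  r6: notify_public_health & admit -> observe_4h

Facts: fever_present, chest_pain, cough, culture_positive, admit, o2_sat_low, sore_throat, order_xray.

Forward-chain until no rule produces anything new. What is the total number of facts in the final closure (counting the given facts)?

13

Round 1 fires r3, r4, r5, giving discharge_ok, start_antiviral, followup_48h.
Round 2 fires r2, giving notify_public_health.
Round 3 fires r6, giving observe_4h.
Closure: {admit, chest_pain, cough, culture_positive, discharge_ok, fever_present, followup_48h, notify_public_health, o2_sat_low, observe_4h, order_xray, sore_throat, start_antiviral} — 13 facts.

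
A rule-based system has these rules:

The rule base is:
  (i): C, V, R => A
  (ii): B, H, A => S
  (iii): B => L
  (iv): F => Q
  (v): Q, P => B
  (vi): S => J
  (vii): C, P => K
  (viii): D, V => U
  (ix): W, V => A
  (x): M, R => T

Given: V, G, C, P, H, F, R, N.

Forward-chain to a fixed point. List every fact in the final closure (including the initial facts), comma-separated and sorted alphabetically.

A, B, C, F, G, H, J, K, L, N, P, Q, R, S, V

Round 1: (i) [C, V, R => A]; (iv) [F => Q]; (vii) [C, P => K]. Adds A, Q, K.
Round 2: (v) [Q, P => B]. Adds B.
Round 3: (ii) [B, H, A => S]; (iii) [B => L]. Adds S, L.
Round 4: (vi) [S => J]. Adds J.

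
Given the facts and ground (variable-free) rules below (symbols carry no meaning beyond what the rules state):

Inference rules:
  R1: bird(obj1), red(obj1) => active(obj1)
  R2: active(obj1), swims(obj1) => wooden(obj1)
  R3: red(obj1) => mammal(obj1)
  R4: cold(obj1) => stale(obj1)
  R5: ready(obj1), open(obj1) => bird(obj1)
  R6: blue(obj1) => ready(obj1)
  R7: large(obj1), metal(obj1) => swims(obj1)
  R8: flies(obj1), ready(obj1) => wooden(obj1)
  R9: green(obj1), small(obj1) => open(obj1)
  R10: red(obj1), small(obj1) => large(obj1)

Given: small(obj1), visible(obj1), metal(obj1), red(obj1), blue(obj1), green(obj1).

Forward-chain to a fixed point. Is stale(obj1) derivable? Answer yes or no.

no

Round 1 fires R3, R6, R9, R10, giving mammal(obj1), ready(obj1), open(obj1), large(obj1).
Round 2 fires R5, R7, giving bird(obj1), swims(obj1).
Round 3 fires R1, giving active(obj1).
Round 4 fires R2, giving wooden(obj1).
Fixed point reached. stale(obj1) is concluded only by R4; R4 needs cold(obj1) (never derived).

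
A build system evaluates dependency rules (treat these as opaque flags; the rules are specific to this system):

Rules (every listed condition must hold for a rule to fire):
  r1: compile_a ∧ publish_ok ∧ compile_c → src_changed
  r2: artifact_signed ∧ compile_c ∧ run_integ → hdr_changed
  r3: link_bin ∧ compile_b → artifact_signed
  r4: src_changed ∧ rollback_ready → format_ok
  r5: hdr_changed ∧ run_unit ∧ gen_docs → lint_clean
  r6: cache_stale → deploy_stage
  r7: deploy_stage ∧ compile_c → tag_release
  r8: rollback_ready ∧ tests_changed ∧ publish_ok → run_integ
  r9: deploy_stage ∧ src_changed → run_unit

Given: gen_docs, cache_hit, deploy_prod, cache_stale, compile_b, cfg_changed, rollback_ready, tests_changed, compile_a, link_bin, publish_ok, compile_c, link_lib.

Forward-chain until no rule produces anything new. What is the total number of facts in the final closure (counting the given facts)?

22

Round 1 — r1, r3, r6, r8, derive src_changed, artifact_signed, deploy_stage, run_integ.
Round 2 — r2, r4, r7, r9, derive hdr_changed, format_ok, tag_release, run_unit.
Round 3 — r5, derive lint_clean.
Closure: {artifact_signed, cache_hit, cache_stale, cfg_changed, compile_a, compile_b, compile_c, deploy_prod, deploy_stage, format_ok, gen_docs, hdr_changed, link_bin, link_lib, lint_clean, publish_ok, rollback_ready, run_integ, run_unit, src_changed, tag_release, tests_changed} — 22 facts.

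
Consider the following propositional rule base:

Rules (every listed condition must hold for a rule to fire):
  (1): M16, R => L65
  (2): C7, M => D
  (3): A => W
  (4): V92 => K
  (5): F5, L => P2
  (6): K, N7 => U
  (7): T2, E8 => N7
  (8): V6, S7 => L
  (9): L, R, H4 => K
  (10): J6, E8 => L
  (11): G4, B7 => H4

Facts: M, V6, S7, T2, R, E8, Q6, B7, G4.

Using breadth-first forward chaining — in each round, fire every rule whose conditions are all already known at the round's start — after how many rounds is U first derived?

3

Round 1: (7) [T2, E8 => N7]; (8) [V6, S7 => L]; (11) [G4, B7 => H4]. Adds N7, L, H4.
Round 2: (9) [L, R, H4 => K]. Adds K.
Round 3: (6) [K, N7 => U]. Adds U.
U first appears in round 3.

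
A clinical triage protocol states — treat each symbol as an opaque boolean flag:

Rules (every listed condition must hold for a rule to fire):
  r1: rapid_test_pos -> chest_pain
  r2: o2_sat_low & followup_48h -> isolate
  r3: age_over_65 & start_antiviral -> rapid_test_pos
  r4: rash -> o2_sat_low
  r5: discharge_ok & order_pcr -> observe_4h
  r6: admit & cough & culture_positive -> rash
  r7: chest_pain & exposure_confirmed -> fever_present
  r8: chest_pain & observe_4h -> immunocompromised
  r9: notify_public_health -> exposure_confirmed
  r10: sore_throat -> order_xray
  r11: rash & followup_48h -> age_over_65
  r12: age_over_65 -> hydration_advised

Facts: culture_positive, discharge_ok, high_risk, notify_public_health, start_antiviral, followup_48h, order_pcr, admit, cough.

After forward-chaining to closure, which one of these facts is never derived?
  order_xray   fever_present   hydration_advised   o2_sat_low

order_xray

[1] r5 [discharge_ok & order_pcr -> observe_4h]; r6 [admit & cough & culture_positive -> rash]; r9 [notify_public_health -> exposure_confirmed]. ⇒ new: observe_4h, rash, exposure_confirmed.
[2] r4 [rash -> o2_sat_low]; r11 [rash & followup_48h -> age_over_65]. ⇒ new: o2_sat_low, age_over_65.
[3] r2 [o2_sat_low & followup_48h -> isolate]; r3 [age_over_65 & start_antiviral -> rapid_test_pos]; r12 [age_over_65 -> hydration_advised]. ⇒ new: isolate, rapid_test_pos, hydration_advised.
[4] r1 [rapid_test_pos -> chest_pain]. ⇒ new: chest_pain.
[5] r7 [chest_pain & exposure_confirmed -> fever_present]; r8 [chest_pain & observe_4h -> immunocompromised]. ⇒ new: fever_present, immunocompromised.
Derived: fever_present (round 5), hydration_advised (round 3), o2_sat_low (round 2). order_xray never appears in any round.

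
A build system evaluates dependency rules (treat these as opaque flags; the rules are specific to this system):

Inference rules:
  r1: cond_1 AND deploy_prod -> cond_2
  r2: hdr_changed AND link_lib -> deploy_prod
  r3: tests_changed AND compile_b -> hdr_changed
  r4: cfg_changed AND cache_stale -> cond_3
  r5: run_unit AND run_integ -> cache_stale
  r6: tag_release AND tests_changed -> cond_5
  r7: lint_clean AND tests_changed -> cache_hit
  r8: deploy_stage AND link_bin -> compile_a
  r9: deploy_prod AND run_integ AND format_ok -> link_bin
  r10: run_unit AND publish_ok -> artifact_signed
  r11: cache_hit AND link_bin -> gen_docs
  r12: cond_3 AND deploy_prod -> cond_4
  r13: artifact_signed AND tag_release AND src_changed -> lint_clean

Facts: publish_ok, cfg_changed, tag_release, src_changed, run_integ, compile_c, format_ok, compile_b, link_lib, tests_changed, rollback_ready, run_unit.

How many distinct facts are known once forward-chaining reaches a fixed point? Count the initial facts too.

23

[1] r3 [tests_changed AND compile_b -> hdr_changed]; r5 [run_unit AND run_integ -> cache_stale]; r6 [tag_release AND tests_changed -> cond_5]; r10 [run_unit AND publish_ok -> artifact_signed]. ⇒ new: hdr_changed, cache_stale, cond_5, artifact_signed.
[2] r2 [hdr_changed AND link_lib -> deploy_prod]; r4 [cfg_changed AND cache_stale -> cond_3]; r13 [artifact_signed AND tag_release AND src_changed -> lint_clean]. ⇒ new: deploy_prod, cond_3, lint_clean.
[3] r7 [lint_clean AND tests_changed -> cache_hit]; r9 [deploy_prod AND run_integ AND format_ok -> link_bin]; r12 [cond_3 AND deploy_prod -> cond_4]. ⇒ new: cache_hit, link_bin, cond_4.
[4] r11 [cache_hit AND link_bin -> gen_docs]. ⇒ new: gen_docs.
Closure: {artifact_signed, cache_hit, cache_stale, cfg_changed, compile_b, compile_c, cond_3, cond_4, cond_5, deploy_prod, format_ok, gen_docs, hdr_changed, link_bin, link_lib, lint_clean, publish_ok, rollback_ready, run_integ, run_unit, src_changed, tag_release, tests_changed} — 23 facts.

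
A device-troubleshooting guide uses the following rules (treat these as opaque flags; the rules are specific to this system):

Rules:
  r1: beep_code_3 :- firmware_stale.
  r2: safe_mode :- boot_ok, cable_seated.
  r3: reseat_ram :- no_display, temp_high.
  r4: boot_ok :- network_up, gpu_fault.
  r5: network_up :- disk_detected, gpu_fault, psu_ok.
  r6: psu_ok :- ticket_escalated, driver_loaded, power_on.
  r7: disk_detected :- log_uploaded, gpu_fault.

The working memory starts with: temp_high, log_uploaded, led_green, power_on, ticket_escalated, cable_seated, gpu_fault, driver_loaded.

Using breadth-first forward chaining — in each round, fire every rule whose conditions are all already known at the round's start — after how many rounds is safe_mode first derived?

Round 1: r6 [psu_ok :- ticket_escalated, driver_loaded, power_on.]; r7 [disk_detected :- log_uploaded, gpu_fault.]. Adds psu_ok, disk_detected.
Round 2: r5 [network_up :- disk_detected, gpu_fault, psu_ok.]. Adds network_up.
Round 3: r4 [boot_ok :- network_up, gpu_fault.]. Adds boot_ok.
Round 4: r2 [safe_mode :- boot_ok, cable_seated.]. Adds safe_mode.
safe_mode first appears in round 4.

4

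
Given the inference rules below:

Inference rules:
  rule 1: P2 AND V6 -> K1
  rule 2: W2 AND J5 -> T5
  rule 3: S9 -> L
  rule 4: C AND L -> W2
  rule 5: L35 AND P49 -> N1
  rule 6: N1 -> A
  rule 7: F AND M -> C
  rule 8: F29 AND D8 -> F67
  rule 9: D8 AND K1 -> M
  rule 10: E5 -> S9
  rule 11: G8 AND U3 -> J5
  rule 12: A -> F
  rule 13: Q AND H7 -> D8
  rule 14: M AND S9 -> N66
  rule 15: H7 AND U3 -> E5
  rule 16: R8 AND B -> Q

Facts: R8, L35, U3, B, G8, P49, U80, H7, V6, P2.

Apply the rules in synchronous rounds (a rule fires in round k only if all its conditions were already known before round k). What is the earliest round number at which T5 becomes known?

6

Round 1 fires rule 1, rule 5, rule 11, rule 15, rule 16, giving K1, N1, J5, E5, Q.
Round 2 fires rule 6, rule 10, rule 13, giving A, S9, D8.
Round 3 fires rule 3, rule 9, rule 12, giving L, M, F.
Round 4 fires rule 7, rule 14, giving C, N66.
Round 5 fires rule 4, giving W2.
Round 6 fires rule 2, giving T5.
T5 first appears in round 6.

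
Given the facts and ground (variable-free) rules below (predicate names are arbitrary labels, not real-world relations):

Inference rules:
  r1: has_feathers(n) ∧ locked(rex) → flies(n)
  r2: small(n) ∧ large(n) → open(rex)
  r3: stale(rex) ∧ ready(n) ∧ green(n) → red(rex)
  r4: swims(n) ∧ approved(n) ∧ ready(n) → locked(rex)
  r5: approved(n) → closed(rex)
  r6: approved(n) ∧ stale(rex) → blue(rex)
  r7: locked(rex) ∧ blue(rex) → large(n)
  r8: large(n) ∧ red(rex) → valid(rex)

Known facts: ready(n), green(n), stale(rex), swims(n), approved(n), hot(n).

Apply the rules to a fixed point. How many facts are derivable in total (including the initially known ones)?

12

Round 1 fires r3, r4, r5, r6, giving red(rex), locked(rex), closed(rex), blue(rex).
Round 2 fires r7, giving large(n).
Round 3 fires r8, giving valid(rex).
Closure: {approved(n), blue(rex), closed(rex), green(n), hot(n), large(n), locked(rex), ready(n), red(rex), stale(rex), swims(n), valid(rex)} — 12 facts.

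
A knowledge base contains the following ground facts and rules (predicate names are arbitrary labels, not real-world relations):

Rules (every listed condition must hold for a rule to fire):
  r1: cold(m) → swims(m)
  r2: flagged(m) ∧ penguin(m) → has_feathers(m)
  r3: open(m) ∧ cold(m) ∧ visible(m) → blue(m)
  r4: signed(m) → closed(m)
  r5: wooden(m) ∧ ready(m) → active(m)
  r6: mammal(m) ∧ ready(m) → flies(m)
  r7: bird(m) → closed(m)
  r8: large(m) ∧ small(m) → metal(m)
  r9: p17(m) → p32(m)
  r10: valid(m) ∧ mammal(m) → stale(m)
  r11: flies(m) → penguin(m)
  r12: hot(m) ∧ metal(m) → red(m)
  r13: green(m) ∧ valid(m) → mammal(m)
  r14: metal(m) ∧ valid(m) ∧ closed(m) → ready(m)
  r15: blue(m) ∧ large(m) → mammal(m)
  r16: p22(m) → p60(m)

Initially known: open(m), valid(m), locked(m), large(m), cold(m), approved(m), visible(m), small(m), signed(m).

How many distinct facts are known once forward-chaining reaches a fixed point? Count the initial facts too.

Round 1 — r1, r3, r4, r8, derive swims(m), blue(m), closed(m), metal(m).
Round 2 — r14, r15, derive ready(m), mammal(m).
Round 3 — r6, r10, derive flies(m), stale(m).
Round 4 — r11, derive penguin(m).
Closure: {approved(m), blue(m), closed(m), cold(m), flies(m), large(m), locked(m), mammal(m), metal(m), open(m), penguin(m), ready(m), signed(m), small(m), stale(m), swims(m), valid(m), visible(m)} — 18 facts.

18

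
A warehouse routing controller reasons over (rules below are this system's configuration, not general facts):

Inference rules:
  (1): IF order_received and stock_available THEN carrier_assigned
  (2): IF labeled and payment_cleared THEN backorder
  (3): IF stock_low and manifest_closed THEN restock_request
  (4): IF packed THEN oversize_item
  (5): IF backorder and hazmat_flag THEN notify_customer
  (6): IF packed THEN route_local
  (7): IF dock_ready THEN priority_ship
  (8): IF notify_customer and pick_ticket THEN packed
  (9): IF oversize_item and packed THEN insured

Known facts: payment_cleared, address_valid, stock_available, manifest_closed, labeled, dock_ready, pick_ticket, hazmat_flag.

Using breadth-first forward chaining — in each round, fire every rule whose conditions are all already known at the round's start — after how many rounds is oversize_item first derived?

4

Round 1: (2) [IF labeled and payment_cleared THEN backorder]; (7) [IF dock_ready THEN priority_ship]. New: backorder, priority_ship.
Round 2: (5) [IF backorder and hazmat_flag THEN notify_customer]. New: notify_customer.
Round 3: (8) [IF notify_customer and pick_ticket THEN packed]. New: packed.
Round 4: (4) [IF packed THEN oversize_item]; (6) [IF packed THEN route_local]. New: oversize_item, route_local.
oversize_item first appears in round 4.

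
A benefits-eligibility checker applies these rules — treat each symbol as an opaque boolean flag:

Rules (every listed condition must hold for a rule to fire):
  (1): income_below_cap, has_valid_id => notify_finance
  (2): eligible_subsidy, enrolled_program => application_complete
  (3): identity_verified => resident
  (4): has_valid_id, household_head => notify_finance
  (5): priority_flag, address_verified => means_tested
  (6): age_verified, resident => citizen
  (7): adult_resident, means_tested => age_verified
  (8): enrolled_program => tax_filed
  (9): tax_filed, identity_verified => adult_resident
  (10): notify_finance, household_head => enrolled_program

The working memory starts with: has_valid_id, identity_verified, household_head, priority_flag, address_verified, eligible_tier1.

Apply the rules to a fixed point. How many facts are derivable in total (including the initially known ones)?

Round 1: (3) [identity_verified => resident]; (4) [has_valid_id, household_head => notify_finance]; (5) [priority_flag, address_verified => means_tested]. New: resident, notify_finance, means_tested.
Round 2: (10) [notify_finance, household_head => enrolled_program]. New: enrolled_program.
Round 3: (8) [enrolled_program => tax_filed]. New: tax_filed.
Round 4: (9) [tax_filed, identity_verified => adult_resident]. New: adult_resident.
Round 5: (7) [adult_resident, means_tested => age_verified]. New: age_verified.
Round 6: (6) [age_verified, resident => citizen]. New: citizen.
Closure: {address_verified, adult_resident, age_verified, citizen, eligible_tier1, enrolled_program, has_valid_id, household_head, identity_verified, means_tested, notify_finance, priority_flag, resident, tax_filed} — 14 facts.

14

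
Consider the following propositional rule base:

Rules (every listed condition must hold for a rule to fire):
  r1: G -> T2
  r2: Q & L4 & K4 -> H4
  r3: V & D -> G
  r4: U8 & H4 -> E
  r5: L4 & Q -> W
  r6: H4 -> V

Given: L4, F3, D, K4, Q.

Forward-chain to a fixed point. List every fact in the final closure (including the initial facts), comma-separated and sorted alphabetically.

D, F3, G, H4, K4, L4, Q, T2, V, W

[1] r2 [Q & L4 & K4 -> H4]; r5 [L4 & Q -> W]. ⇒ new: H4, W.
[2] r6 [H4 -> V]. ⇒ new: V.
[3] r3 [V & D -> G]. ⇒ new: G.
[4] r1 [G -> T2]. ⇒ new: T2.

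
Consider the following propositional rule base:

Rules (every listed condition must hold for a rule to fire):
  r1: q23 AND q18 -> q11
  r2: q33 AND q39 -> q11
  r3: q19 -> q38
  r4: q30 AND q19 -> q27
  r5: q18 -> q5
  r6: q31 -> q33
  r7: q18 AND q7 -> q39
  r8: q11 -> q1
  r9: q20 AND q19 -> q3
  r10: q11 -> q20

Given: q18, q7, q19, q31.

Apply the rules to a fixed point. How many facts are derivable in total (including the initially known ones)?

12

Round 1 — r3, r5, r6, r7, derive q38, q5, q33, q39.
Round 2 — r2, derive q11.
Round 3 — r8, r10, derive q1, q20.
Round 4 — r9, derive q3.
Closure: {q1, q11, q18, q19, q20, q3, q31, q33, q38, q39, q5, q7} — 12 facts.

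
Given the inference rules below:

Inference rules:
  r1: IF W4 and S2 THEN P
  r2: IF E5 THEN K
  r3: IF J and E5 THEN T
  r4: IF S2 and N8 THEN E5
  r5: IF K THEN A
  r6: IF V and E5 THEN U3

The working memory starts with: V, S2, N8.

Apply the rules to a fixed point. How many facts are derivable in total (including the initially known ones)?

7

Round 1 — r4, derive E5.
Round 2 — r2, r6, derive K, U3.
Round 3 — r5, derive A.
Closure: {A, E5, K, N8, S2, U3, V} — 7 facts.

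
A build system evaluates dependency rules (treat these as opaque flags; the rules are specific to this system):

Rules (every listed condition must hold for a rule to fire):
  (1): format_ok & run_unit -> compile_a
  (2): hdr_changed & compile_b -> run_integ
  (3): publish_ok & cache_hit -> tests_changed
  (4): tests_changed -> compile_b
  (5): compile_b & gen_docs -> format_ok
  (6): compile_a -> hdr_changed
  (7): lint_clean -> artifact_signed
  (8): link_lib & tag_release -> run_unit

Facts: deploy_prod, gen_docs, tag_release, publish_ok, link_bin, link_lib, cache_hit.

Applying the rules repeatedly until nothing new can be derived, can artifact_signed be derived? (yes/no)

Round 1: (3) [publish_ok & cache_hit -> tests_changed]; (8) [link_lib & tag_release -> run_unit]. Adds tests_changed, run_unit.
Round 2: (4) [tests_changed -> compile_b]. Adds compile_b.
Round 3: (5) [compile_b & gen_docs -> format_ok]. Adds format_ok.
Round 4: (1) [format_ok & run_unit -> compile_a]. Adds compile_a.
Round 5: (6) [compile_a -> hdr_changed]. Adds hdr_changed.
Round 6: (2) [hdr_changed & compile_b -> run_integ]. Adds run_integ.
Fixed point reached. artifact_signed is concluded only by (7); (7) needs lint_clean (never derived).

no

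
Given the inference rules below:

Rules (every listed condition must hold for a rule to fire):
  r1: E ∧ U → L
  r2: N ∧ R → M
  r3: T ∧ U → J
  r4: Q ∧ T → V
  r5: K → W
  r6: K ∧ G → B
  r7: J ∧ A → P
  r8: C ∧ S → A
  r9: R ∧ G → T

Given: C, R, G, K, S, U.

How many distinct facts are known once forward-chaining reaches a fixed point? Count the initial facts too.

Round 1: r5 [K → W]; r6 [K ∧ G → B]; r8 [C ∧ S → A]; r9 [R ∧ G → T]. New: W, B, A, T.
Round 2: r3 [T ∧ U → J]. New: J.
Round 3: r7 [J ∧ A → P]. New: P.
Closure: {A, B, C, G, J, K, P, R, S, T, U, W} — 12 facts.

12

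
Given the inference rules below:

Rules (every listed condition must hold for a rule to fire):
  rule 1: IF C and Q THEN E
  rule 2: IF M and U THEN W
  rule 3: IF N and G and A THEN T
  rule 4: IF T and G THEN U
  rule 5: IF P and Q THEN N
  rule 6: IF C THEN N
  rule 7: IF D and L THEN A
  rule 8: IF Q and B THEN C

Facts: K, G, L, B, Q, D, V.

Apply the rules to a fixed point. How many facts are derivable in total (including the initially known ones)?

13

Round 1: rule 7 [IF D and L THEN A]; rule 8 [IF Q and B THEN C]. Adds A, C.
Round 2: rule 1 [IF C and Q THEN E]; rule 6 [IF C THEN N]. Adds E, N.
Round 3: rule 3 [IF N and G and A THEN T]. Adds T.
Round 4: rule 4 [IF T and G THEN U]. Adds U.
Closure: {A, B, C, D, E, G, K, L, N, Q, T, U, V} — 13 facts.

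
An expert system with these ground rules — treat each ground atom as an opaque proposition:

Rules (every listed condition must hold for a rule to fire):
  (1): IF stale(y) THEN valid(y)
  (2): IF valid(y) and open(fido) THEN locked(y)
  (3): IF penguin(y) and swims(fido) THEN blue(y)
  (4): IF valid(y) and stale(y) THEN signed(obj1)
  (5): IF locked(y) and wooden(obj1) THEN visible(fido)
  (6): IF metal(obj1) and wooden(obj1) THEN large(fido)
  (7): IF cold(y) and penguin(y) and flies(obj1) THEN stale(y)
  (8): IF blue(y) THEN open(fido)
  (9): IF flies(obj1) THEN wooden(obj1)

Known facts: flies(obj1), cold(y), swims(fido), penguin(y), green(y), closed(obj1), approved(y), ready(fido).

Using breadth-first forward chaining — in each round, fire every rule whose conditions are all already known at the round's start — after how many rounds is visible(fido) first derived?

Round 1: (3) [IF penguin(y) and swims(fido) THEN blue(y)]; (7) [IF cold(y) and penguin(y) and flies(obj1) THEN stale(y)]; (9) [IF flies(obj1) THEN wooden(obj1)]. Adds blue(y), stale(y), wooden(obj1).
Round 2: (1) [IF stale(y) THEN valid(y)]; (8) [IF blue(y) THEN open(fido)]. Adds valid(y), open(fido).
Round 3: (2) [IF valid(y) and open(fido) THEN locked(y)]; (4) [IF valid(y) and stale(y) THEN signed(obj1)]. Adds locked(y), signed(obj1).
Round 4: (5) [IF locked(y) and wooden(obj1) THEN visible(fido)]. Adds visible(fido).
visible(fido) first appears in round 4.

4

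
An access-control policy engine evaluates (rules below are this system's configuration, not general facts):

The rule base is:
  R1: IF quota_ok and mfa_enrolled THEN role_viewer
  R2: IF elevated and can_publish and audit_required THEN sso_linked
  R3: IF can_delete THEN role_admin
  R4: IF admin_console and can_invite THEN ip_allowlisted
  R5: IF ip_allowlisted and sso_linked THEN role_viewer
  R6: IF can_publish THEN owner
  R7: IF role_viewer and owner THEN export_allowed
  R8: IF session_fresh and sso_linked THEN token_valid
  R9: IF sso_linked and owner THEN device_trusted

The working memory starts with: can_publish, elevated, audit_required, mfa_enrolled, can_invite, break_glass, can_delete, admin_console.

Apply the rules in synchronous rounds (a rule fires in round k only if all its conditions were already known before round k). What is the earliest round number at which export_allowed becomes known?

[1] R2 [IF elevated and can_publish and audit_required THEN sso_linked]; R3 [IF can_delete THEN role_admin]; R4 [IF admin_console and can_invite THEN ip_allowlisted]; R6 [IF can_publish THEN owner]. ⇒ new: sso_linked, role_admin, ip_allowlisted, owner.
[2] R5 [IF ip_allowlisted and sso_linked THEN role_viewer]; R9 [IF sso_linked and owner THEN device_trusted]. ⇒ new: role_viewer, device_trusted.
[3] R7 [IF role_viewer and owner THEN export_allowed]. ⇒ new: export_allowed.
export_allowed first appears in round 3.

3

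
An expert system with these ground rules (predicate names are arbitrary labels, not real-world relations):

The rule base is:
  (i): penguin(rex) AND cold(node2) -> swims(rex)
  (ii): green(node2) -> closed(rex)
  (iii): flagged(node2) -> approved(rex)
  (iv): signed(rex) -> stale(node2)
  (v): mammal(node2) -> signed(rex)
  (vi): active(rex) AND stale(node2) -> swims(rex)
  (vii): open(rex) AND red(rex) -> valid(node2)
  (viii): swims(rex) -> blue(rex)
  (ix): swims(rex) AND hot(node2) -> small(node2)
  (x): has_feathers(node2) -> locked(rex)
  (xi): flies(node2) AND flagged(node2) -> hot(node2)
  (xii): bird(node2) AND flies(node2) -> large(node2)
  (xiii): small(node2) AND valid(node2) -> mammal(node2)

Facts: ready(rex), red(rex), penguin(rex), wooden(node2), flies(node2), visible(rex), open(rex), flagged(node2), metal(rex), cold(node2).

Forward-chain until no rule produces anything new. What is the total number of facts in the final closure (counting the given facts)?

19

Round 1 fires (i), (iii), (vii), (xi), giving swims(rex), approved(rex), valid(node2), hot(node2).
Round 2 fires (viii), (ix), giving blue(rex), small(node2).
Round 3 fires (xiii), giving mammal(node2).
Round 4 fires (v), giving signed(rex).
Round 5 fires (iv), giving stale(node2).
Closure: {approved(rex), blue(rex), cold(node2), flagged(node2), flies(node2), hot(node2), mammal(node2), metal(rex), open(rex), penguin(rex), ready(rex), red(rex), signed(rex), small(node2), stale(node2), swims(rex), valid(node2), visible(rex), wooden(node2)} — 19 facts.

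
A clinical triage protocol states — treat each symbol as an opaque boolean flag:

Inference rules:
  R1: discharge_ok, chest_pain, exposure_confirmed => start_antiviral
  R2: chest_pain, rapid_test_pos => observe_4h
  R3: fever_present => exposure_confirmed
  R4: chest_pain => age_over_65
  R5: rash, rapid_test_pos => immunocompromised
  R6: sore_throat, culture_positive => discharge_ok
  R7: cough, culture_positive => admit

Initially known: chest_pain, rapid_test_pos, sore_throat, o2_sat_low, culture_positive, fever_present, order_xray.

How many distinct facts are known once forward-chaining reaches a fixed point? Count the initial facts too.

12

[1] R2 [chest_pain, rapid_test_pos => observe_4h]; R3 [fever_present => exposure_confirmed]; R4 [chest_pain => age_over_65]; R6 [sore_throat, culture_positive => discharge_ok]. ⇒ new: observe_4h, exposure_confirmed, age_over_65, discharge_ok.
[2] R1 [discharge_ok, chest_pain, exposure_confirmed => start_antiviral]. ⇒ new: start_antiviral.
Closure: {age_over_65, chest_pain, culture_positive, discharge_ok, exposure_confirmed, fever_present, o2_sat_low, observe_4h, order_xray, rapid_test_pos, sore_throat, start_antiviral} — 12 facts.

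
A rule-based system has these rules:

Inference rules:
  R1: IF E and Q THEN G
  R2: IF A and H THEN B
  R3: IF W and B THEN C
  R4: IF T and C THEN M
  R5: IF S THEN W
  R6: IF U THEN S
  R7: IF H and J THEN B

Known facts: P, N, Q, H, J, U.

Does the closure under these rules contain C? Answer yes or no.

yes

Round 1: R6 [IF U THEN S]; R7 [IF H and J THEN B]. Adds S, B.
Round 2: R5 [IF S THEN W]. Adds W.
Round 3: R3 [IF W and B THEN C]. Adds C.
C appears in round 3, so it is derivable.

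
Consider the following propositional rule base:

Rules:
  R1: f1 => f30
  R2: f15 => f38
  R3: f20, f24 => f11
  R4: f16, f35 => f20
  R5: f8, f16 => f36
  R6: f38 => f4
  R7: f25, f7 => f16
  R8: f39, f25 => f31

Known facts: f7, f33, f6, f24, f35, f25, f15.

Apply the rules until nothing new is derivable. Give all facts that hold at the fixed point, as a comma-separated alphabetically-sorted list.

f11, f15, f16, f20, f24, f25, f33, f35, f38, f4, f6, f7

Round 1: R2 [f15 => f38]; R7 [f25, f7 => f16]. New: f38, f16.
Round 2: R4 [f16, f35 => f20]; R6 [f38 => f4]. New: f20, f4.
Round 3: R3 [f20, f24 => f11]. New: f11.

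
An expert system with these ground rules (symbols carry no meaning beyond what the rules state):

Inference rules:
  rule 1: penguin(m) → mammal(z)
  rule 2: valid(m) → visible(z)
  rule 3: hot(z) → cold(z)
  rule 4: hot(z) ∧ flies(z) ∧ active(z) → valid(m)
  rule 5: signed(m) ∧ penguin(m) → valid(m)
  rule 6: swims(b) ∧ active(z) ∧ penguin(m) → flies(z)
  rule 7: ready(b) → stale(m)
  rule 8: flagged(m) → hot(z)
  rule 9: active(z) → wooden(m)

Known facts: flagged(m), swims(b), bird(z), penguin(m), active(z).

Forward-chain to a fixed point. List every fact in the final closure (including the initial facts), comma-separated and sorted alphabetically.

Round 1: rule 1 [penguin(m) → mammal(z)]; rule 6 [swims(b) ∧ active(z) ∧ penguin(m) → flies(z)]; rule 8 [flagged(m) → hot(z)]; rule 9 [active(z) → wooden(m)]. Adds mammal(z), flies(z), hot(z), wooden(m).
Round 2: rule 3 [hot(z) → cold(z)]; rule 4 [hot(z) ∧ flies(z) ∧ active(z) → valid(m)]. Adds cold(z), valid(m).
Round 3: rule 2 [valid(m) → visible(z)]. Adds visible(z).

active(z), bird(z), cold(z), flagged(m), flies(z), hot(z), mammal(z), penguin(m), swims(b), valid(m), visible(z), wooden(m)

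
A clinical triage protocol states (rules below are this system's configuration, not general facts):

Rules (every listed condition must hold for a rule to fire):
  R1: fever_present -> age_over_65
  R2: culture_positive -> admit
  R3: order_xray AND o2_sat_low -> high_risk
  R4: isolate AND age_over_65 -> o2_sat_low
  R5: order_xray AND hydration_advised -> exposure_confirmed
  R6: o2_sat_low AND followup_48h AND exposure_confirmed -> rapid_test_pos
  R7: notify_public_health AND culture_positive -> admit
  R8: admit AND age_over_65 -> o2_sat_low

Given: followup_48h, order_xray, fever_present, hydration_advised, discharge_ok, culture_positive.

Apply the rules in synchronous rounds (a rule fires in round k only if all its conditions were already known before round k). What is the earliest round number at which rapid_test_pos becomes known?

3

Round 1: R1 [fever_present -> age_over_65]; R2 [culture_positive -> admit]; R5 [order_xray AND hydration_advised -> exposure_confirmed]. Adds age_over_65, admit, exposure_confirmed.
Round 2: R8 [admit AND age_over_65 -> o2_sat_low]. Adds o2_sat_low.
Round 3: R3 [order_xray AND o2_sat_low -> high_risk]; R6 [o2_sat_low AND followup_48h AND exposure_confirmed -> rapid_test_pos]. Adds high_risk, rapid_test_pos.
rapid_test_pos first appears in round 3.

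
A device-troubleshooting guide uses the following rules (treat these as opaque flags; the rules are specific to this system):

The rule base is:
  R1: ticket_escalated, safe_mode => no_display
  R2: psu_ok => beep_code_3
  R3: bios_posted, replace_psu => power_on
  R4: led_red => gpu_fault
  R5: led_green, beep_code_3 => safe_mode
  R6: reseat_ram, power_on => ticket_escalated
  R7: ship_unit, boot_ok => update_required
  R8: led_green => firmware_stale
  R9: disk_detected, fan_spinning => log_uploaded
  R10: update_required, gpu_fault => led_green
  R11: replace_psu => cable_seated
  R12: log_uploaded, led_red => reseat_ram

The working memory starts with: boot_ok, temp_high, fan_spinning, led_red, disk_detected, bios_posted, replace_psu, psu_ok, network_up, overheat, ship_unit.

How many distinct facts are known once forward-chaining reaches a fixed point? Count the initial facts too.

[1] R2 [psu_ok => beep_code_3]; R3 [bios_posted, replace_psu => power_on]; R4 [led_red => gpu_fault]; R7 [ship_unit, boot_ok => update_required]; R9 [disk_detected, fan_spinning => log_uploaded]; R11 [replace_psu => cable_seated]. ⇒ new: beep_code_3, power_on, gpu_fault, update_required, log_uploaded, cable_seated.
[2] R10 [update_required, gpu_fault => led_green]; R12 [log_uploaded, led_red => reseat_ram]. ⇒ new: led_green, reseat_ram.
[3] R5 [led_green, beep_code_3 => safe_mode]; R6 [reseat_ram, power_on => ticket_escalated]; R8 [led_green => firmware_stale]. ⇒ new: safe_mode, ticket_escalated, firmware_stale.
[4] R1 [ticket_escalated, safe_mode => no_display]. ⇒ new: no_display.
Closure: {beep_code_3, bios_posted, boot_ok, cable_seated, disk_detected, fan_spinning, firmware_stale, gpu_fault, led_green, led_red, log_uploaded, network_up, no_display, overheat, power_on, psu_ok, replace_psu, reseat_ram, safe_mode, ship_unit, temp_high, ticket_escalated, update_required} — 23 facts.

23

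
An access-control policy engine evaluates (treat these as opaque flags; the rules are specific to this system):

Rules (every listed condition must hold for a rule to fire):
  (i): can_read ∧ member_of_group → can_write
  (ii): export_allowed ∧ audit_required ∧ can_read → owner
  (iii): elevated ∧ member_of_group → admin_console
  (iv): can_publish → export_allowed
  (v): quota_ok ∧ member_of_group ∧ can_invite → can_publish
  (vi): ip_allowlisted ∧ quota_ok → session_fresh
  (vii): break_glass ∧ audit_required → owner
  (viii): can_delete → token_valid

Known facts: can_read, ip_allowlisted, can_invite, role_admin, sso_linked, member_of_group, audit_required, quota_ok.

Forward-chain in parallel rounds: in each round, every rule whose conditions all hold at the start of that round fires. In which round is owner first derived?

Round 1 fires (i), (v), (vi), giving can_write, can_publish, session_fresh.
Round 2 fires (iv), giving export_allowed.
Round 3 fires (ii), giving owner.
owner first appears in round 3.

3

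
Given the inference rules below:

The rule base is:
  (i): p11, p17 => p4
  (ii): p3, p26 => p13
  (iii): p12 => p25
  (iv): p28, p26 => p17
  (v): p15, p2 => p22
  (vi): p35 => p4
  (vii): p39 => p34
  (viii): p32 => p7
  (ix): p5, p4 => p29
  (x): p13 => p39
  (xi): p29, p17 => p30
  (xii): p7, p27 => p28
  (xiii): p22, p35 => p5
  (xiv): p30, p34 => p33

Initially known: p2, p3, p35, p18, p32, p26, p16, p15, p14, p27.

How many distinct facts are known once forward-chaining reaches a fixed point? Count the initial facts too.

22

Round 1: (ii) [p3, p26 => p13]; (v) [p15, p2 => p22]; (vi) [p35 => p4]; (viii) [p32 => p7]. Adds p13, p22, p4, p7.
Round 2: (x) [p13 => p39]; (xii) [p7, p27 => p28]; (xiii) [p22, p35 => p5]. Adds p39, p28, p5.
Round 3: (iv) [p28, p26 => p17]; (vii) [p39 => p34]; (ix) [p5, p4 => p29]. Adds p17, p34, p29.
Round 4: (xi) [p29, p17 => p30]. Adds p30.
Round 5: (xiv) [p30, p34 => p33]. Adds p33.
Closure: {p13, p14, p15, p16, p17, p18, p2, p22, p26, p27, p28, p29, p3, p30, p32, p33, p34, p35, p39, p4, p5, p7} — 22 facts.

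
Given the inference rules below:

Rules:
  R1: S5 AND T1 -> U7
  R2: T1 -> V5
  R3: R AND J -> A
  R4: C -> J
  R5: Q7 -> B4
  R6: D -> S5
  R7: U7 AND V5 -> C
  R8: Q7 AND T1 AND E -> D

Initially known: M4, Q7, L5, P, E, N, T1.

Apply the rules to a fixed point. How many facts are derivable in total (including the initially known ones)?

[1] R2 [T1 -> V5]; R5 [Q7 -> B4]; R8 [Q7 AND T1 AND E -> D]. ⇒ new: V5, B4, D.
[2] R6 [D -> S5]. ⇒ new: S5.
[3] R1 [S5 AND T1 -> U7]. ⇒ new: U7.
[4] R7 [U7 AND V5 -> C]. ⇒ new: C.
[5] R4 [C -> J]. ⇒ new: J.
Closure: {B4, C, D, E, J, L5, M4, N, P, Q7, S5, T1, U7, V5} — 14 facts.

14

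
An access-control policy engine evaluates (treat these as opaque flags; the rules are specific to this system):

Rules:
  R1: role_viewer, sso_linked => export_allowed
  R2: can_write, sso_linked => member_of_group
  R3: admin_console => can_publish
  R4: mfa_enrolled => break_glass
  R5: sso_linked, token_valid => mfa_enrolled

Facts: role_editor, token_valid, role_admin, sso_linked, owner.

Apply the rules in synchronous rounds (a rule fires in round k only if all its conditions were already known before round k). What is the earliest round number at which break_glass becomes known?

Round 1: R5 [sso_linked, token_valid => mfa_enrolled]. New: mfa_enrolled.
Round 2: R4 [mfa_enrolled => break_glass]. New: break_glass.
break_glass first appears in round 2.

2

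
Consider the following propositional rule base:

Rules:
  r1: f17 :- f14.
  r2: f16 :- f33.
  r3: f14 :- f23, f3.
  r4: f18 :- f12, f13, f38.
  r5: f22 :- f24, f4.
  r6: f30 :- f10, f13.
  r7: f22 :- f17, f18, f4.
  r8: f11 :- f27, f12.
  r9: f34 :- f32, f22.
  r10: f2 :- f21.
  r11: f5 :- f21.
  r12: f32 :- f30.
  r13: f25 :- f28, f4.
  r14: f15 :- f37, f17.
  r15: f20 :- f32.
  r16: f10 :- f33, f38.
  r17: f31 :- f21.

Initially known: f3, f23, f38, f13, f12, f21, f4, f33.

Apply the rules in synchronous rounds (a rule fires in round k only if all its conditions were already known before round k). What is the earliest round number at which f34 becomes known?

4

Round 1 — r2, r3, r4, r10, r11, r16, r17, derive f16, f14, f18, f2, f5, f10, f31.
Round 2 — r1, r6, derive f17, f30.
Round 3 — r7, r12, derive f22, f32.
Round 4 — r9, r15, derive f34, f20.
f34 first appears in round 4.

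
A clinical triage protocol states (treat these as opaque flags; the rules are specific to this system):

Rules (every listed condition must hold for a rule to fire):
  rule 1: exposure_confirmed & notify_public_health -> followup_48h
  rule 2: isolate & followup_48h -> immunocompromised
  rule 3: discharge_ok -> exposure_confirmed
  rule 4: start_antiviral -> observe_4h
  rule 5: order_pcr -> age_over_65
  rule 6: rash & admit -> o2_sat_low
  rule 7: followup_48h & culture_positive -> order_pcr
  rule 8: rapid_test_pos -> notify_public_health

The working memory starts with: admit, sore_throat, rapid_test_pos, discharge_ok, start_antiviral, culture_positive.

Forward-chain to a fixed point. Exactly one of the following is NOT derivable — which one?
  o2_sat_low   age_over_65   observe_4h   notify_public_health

o2_sat_low

Round 1 — rule 3, rule 4, rule 8, derive exposure_confirmed, observe_4h, notify_public_health.
Round 2 — rule 1, derive followup_48h.
Round 3 — rule 7, derive order_pcr.
Round 4 — rule 5, derive age_over_65.
Derived: observe_4h (round 1), notify_public_health (round 1), age_over_65 (round 4). o2_sat_low never appears in any round.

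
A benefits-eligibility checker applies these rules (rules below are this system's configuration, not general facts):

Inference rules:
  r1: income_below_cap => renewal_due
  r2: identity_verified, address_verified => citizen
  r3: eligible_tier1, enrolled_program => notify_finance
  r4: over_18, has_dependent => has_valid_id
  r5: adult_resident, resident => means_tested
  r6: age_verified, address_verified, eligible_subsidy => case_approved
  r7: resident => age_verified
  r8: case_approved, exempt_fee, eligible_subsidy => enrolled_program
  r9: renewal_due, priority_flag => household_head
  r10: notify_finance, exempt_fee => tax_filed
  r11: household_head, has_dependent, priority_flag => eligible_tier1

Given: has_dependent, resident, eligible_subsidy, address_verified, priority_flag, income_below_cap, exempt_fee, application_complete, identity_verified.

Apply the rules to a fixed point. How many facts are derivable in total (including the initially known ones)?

Round 1 — r1, r2, r7, derive renewal_due, citizen, age_verified.
Round 2 — r6, r9, derive case_approved, household_head.
Round 3 — r8, r11, derive enrolled_program, eligible_tier1.
Round 4 — r3, derive notify_finance.
Round 5 — r10, derive tax_filed.
Closure: {address_verified, age_verified, application_complete, case_approved, citizen, eligible_subsidy, eligible_tier1, enrolled_program, exempt_fee, has_dependent, household_head, identity_verified, income_below_cap, notify_finance, priority_flag, renewal_due, resident, tax_filed} — 18 facts.

18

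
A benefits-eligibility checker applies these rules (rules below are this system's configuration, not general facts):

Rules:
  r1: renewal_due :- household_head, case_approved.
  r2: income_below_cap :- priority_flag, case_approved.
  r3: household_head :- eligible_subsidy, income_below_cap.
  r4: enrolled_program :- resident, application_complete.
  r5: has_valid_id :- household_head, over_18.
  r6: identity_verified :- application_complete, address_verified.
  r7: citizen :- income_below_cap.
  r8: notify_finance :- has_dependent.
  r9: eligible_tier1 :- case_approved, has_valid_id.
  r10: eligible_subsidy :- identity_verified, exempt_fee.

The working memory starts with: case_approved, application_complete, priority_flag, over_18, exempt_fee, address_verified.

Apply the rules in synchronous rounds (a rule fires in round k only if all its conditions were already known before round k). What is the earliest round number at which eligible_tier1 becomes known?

5

Round 1 fires r2, r6, giving income_below_cap, identity_verified.
Round 2 fires r7, r10, giving citizen, eligible_subsidy.
Round 3 fires r3, giving household_head.
Round 4 fires r1, r5, giving renewal_due, has_valid_id.
Round 5 fires r9, giving eligible_tier1.
eligible_tier1 first appears in round 5.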